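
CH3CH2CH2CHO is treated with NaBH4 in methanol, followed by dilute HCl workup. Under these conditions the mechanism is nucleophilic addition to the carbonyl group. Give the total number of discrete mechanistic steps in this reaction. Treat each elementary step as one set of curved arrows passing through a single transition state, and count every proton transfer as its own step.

2

Step 1: A lone pair / filled orbital on H⁻ (delivered from BH4⁻) attacks the electrophilic carbonyl carbon; the π(C=O) electrons shift onto oxygen, producing a tetrahedral alkoxide intermediate.
Step 2: On dilute HCl workup the alkoxide oxygen is protonated, giving an alcohol.
Total: 2 elementary steps.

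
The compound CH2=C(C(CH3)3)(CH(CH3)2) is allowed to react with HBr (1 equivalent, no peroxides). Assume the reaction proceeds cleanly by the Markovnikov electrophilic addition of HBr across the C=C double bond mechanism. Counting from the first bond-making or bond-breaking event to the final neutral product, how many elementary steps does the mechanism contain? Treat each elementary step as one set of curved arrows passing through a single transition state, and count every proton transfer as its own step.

Step 1: The π electrons of the C=C bond attack a proton of HBr; Markovnikov addition places the new C–H on the less-substituted alkene carbon, so the positive charge ends up on the more-substituted carbon — a tertiary carbocation. The H–Br bond breaks heterolytically, releasing Br⁻.
(No 1,2-shift: no single shift to an adjacent carbon would give a more stable cation.)
Step 2: Br⁻ captures the cation: a lone pair on Br⁻ fills the empty p orbital, producing the alkyl halide product.
Total: 2 elementary steps.

2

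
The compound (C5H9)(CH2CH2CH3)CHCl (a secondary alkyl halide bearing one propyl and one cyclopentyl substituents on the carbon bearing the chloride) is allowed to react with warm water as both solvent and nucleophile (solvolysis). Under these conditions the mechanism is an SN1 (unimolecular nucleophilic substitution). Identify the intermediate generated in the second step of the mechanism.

Step 1: Unassisted departure of Cl⁻ (taking the C–Cl bonding pair) generates a secondary carbocation.
Step 2: Carbocation rearrangement: a 1,2-hydride shift from the adjacent cyclopentyl carbon converts the initially-formed secondary cation into the more stable tertiary cation.
After step 2 the species present is a tertiary carbocation.

tertiary carbocation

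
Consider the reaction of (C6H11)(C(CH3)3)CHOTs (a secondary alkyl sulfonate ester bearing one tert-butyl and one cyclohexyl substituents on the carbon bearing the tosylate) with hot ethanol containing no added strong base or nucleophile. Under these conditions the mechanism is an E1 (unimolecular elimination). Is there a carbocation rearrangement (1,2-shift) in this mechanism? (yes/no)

The first-formed carbocation is secondary.
The adjacent cyclohexyl carbon already bears 2 other carbon substituents and has a hydrogen to migrate; after a 1,2-hydride shift from that carbon the positive charge sits on a tertiary centre.
Tertiary is more stable than secondary, so the shift occurs.

yes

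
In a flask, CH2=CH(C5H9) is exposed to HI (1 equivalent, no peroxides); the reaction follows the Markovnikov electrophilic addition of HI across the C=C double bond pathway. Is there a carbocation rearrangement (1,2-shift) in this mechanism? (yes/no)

The first-formed carbocation is secondary.
The adjacent cyclopentyl carbon already bears 2 other carbon substituents and has a hydrogen to migrate; after a 1,2-hydride shift from that carbon the positive charge sits on a tertiary centre.
Tertiary is more stable than secondary, so the shift occurs.

yes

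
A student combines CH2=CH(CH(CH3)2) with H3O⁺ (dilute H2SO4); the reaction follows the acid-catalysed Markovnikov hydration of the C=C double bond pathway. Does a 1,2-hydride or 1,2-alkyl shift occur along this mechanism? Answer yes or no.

The first-formed carbocation is secondary.
The adjacent isopropyl carbon already bears 2 other carbon substituents and has a hydrogen to migrate; after a 1,2-hydride shift from that carbon the positive charge sits on a tertiary centre.
Tertiary is more stable than secondary, so the shift occurs.

yes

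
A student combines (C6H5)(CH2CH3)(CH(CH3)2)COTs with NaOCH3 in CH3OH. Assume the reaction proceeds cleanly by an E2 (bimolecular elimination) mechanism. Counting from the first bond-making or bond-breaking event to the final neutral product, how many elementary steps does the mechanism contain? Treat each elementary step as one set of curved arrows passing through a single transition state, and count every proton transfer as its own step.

Step 1: In one step, CH3O⁻ pulls off a β-proton, the C–O bond cleaves, and a C=C double bond forms between the α- and β-carbons (E2, anti elimination).
Total: 1 elementary step.

1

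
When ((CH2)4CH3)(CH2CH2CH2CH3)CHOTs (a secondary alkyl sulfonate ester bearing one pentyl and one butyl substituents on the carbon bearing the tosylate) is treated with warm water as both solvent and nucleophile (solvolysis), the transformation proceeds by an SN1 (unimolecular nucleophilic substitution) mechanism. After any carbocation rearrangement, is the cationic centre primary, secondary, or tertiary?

secondary

Step 1: The C–O bond breaks with both electrons going to the tosylate; TsO⁻ leaves and a secondary carbocation remains.
No single 1,2-shift to an adjacent carbon would give a more-substituted cation, so no rearrangement occurs.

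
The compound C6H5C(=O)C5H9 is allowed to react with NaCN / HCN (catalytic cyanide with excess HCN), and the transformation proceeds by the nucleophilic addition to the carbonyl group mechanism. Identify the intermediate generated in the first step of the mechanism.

tetrahedral alkoxide intermediate

Step 1: CN⁻ attacks the sp² carbonyl carbon; the C=O π bond breaks and the electrons end up as a lone pair on the alkoxide oxygen of the tetrahedral intermediate.
After step 1 the species present is a tetrahedral alkoxide intermediate.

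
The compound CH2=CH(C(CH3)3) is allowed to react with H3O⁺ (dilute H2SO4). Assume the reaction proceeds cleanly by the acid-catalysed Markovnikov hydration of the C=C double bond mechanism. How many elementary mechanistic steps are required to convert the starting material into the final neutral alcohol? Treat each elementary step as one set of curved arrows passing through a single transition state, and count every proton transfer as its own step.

4

Step 1: Electrophilic addition begins with the π(C=C) electrons forming a bond to the proton of H3O⁺. Following Markovnikov's rule, the resulting cation is secondary. H2O is released.
Step 2: A 1,2-methyl shift from the adjacent tert-butyl carbon moves the positive charge from the secondary centre to an adjacent carbon, generating a more stable tertiary carbocation.
Step 3: Water acts as the nucleophile: an oxygen lone pair bonds to the cationic carbon, giving an oxonium-ion intermediate.
Step 4: H2O removes a proton from the oxonium oxygen, regenerating H3O⁺ and giving the neutral alcohol.
Total: 4 elementary steps.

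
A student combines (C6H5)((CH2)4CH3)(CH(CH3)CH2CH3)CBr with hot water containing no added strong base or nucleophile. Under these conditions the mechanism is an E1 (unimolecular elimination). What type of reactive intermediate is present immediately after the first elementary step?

tertiary carbocation

Step 1: Unassisted departure of Br⁻ (taking the C–Br bonding pair) generates a tertiary carbocation.
After step 1 the species present is a tertiary carbocation.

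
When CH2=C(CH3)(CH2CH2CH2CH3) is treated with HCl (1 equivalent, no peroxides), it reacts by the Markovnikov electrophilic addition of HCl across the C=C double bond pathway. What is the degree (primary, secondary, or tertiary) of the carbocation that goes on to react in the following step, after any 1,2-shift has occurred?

tertiary

Step 1: The π electrons of the C=C bond attack a proton of HCl; Markovnikov addition places the new C–H on the less-substituted alkene carbon, so the positive charge ends up on the more-substituted carbon — a tertiary carbocation. The H–Cl bond breaks heterolytically, releasing Cl⁻.
No single 1,2-shift to an adjacent carbon would give a more-substituted cation, so no rearrangement occurs.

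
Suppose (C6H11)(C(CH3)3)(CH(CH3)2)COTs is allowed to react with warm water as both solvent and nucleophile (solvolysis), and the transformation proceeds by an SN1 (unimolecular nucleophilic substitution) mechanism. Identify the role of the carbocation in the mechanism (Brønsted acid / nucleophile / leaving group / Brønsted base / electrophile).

Step 2: A lone pair on the oxygen of H2O attacks the carbocation, forming a new C–O σ-bond and an oxonium ion.
The carbocation accepts an electron pair into an empty or π* orbital — it is the electrophile.

electrophile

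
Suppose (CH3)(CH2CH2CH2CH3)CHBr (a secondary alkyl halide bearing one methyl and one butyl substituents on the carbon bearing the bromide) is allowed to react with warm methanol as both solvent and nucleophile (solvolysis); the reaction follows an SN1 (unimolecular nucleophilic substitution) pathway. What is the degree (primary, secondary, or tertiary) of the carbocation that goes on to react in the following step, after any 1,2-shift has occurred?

secondary

Step 1: The C–Br bond breaks with both electrons going to the bromide; Br⁻ leaves and a secondary carbocation remains.
No single 1,2-shift to an adjacent carbon would give a more-substituted cation, so no rearrangement occurs.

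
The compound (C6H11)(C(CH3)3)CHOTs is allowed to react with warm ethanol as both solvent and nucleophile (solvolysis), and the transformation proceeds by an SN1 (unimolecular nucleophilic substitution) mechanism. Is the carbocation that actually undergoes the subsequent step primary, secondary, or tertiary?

Step 1: Rate-determining heterolysis of the C–O bond gives TsO⁻ and a secondary carbocation.
Step 2: A hydride (H with its bonding pair) migrates from the adjacent cyclohexyl carbon to the cationic centre — a 1,2-hydride shift — upgrading the secondary cation to a tertiary one.
The cation rearranges from secondary to tertiary via a 1,2-hydride shift from the adjacent cyclohexyl carbon; the tertiary cation is what reacts next.

tertiary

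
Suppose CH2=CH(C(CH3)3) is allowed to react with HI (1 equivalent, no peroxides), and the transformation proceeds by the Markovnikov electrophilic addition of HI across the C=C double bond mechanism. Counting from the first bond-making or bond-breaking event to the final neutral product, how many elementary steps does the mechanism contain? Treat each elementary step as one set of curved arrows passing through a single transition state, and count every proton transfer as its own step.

3

Step 1: Protonation of the alkene by HI: the π bond acts as the nucleophile and picks up H⁺, giving the more stable (Markovnikov) secondary carbocation. The H–I bond breaks heterolytically, releasing I⁻.
Step 2: A methyl group with its bonding pair migrates from the adjacent tert-butyl carbon to the cationic centre — a 1,2-methyl shift — upgrading the secondary cation to a tertiary one.
Step 3: I⁻ captures the cation: a lone pair on I⁻ fills the empty p orbital, producing the alkyl halide product.
Total: 3 elementary steps.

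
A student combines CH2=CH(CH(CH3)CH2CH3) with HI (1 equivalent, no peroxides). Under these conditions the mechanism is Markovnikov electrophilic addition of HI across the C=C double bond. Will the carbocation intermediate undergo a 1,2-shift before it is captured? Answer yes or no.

The first-formed carbocation is secondary.
The adjacent sec-butyl carbon already bears 2 other carbon substituents and has a hydrogen to migrate; after a 1,2-hydride shift from that carbon the positive charge sits on a tertiary centre.
Tertiary is more stable than secondary, so the shift occurs.

yes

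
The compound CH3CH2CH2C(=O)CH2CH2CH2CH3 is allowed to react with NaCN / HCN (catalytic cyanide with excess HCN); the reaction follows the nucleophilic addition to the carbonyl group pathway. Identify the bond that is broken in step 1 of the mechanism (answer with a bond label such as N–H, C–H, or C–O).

π(C=O)

Step 1: A lone pair / filled orbital on CN⁻ attacks the electrophilic carbonyl carbon; the π(C=O) electrons shift onto oxygen, producing a tetrahedral alkoxide intermediate.
The bond broken in this step is the π(C=O) bond.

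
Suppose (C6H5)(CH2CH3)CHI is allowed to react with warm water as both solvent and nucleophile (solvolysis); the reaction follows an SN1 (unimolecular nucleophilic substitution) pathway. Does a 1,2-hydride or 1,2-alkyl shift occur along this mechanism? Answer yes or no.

The first-formed carbocation is secondary.
No single 1,2-shift to an adjacent carbon would produce a more-substituted cation than the one already present, so no rearrangement occurs.

no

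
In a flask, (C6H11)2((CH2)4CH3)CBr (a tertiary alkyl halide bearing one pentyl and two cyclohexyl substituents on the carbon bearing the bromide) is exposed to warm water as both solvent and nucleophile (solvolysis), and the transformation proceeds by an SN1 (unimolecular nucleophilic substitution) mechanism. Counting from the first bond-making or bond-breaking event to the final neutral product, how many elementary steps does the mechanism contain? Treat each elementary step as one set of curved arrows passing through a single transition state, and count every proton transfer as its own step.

Step 1: Rate-determining heterolysis of the C–Br bond gives Br⁻ and a tertiary carbocation.
(No 1,2-shift: no single shift to an adjacent carbon would give a more stable cation.)
Step 2: A lone pair on the oxygen of H2O attacks the carbocation, forming a new C–O σ-bond and an oxonium ion.
Step 3: A second solvent molecule removes the proton on oxygen, giving the neutral alcohol product.
Total: 3 elementary steps.

3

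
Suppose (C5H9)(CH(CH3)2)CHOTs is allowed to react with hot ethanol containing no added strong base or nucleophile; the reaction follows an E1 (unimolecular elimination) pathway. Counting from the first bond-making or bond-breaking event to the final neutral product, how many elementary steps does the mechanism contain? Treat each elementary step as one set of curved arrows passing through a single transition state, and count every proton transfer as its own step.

3

Step 1: Ionisation: the C–O σ-bond cleaves heterolytically; both bonding electrons depart with TsO⁻, leaving a secondary carbocation at the α-carbon.
Step 2: A hydride (H with its bonding pair) migrates from the adjacent cyclopentyl carbon to the cationic centre — a 1,2-hydride shift — upgrading the secondary cation to a tertiary one.
Step 3: Loss of a β-proton to an ethanol molecule of the solvent: the C–H bonding pair collapses toward the cationic carbon to form the C=C π bond, yielding the alkene.
Total: 3 elementary steps.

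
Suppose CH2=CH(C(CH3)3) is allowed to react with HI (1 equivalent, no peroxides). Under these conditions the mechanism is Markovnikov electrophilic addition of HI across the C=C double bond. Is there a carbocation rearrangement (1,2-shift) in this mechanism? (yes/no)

yes

The first-formed carbocation is secondary.
The adjacent tert-butyl carbon has no hydrogen but bears methyl groups; migration of one methyl with its bonding pair (a 1,2-methyl shift) places the charge on a tertiary centre.
Tertiary is more stable than secondary, so the shift occurs.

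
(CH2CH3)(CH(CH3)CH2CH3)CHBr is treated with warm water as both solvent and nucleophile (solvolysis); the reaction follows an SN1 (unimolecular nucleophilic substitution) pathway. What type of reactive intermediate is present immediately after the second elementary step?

Step 1: Ionisation: the C–Br σ-bond cleaves heterolytically; both bonding electrons depart with Br⁻, leaving a secondary carbocation at the α-carbon.
Step 2: A 1,2-hydride shift from the adjacent sec-butyl carbon moves the positive charge from the secondary centre to an adjacent carbon, generating a more stable tertiary carbocation.
After step 2 the species present is a tertiary carbocation.

tertiary carbocation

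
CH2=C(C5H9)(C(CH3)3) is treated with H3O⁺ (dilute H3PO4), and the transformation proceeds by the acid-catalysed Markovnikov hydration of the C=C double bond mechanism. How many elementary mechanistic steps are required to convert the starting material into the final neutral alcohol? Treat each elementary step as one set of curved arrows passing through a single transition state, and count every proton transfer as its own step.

3

Step 1: The π electrons of the C=C bond attack a proton of H3O⁺; Markovnikov addition places the new C–H on the less-substituted alkene carbon, so the positive charge ends up on the more-substituted carbon — a tertiary carbocation. H2O is released.
(No 1,2-shift: no single shift to an adjacent carbon would give a more stable cation.)
Step 2: Water acts as the nucleophile: an oxygen lone pair bonds to the cationic carbon, giving an oxonium-ion intermediate.
Step 3: H2O removes a proton from the oxonium oxygen, regenerating H3O⁺ and giving the neutral alcohol.
Total: 3 elementary steps.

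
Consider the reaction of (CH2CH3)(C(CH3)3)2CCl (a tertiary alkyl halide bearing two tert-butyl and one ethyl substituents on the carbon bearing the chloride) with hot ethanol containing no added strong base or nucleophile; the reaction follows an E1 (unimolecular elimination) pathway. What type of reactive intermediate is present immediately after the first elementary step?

tertiary carbocation

Step 1: The C–Cl bond breaks with both electrons going to the chloride; Cl⁻ leaves and a tertiary carbocation remains.
After step 1 the species present is a tertiary carbocation.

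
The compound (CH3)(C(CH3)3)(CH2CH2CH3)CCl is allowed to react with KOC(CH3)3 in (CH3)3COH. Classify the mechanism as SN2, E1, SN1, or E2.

E2

Conditions: a strong/bulky base with a tertiary substrate bearing a β-hydrogen.
These conditions are the textbook signature of the E2 pathway.
A strong (often hindered) base removes a β-H in concert with loss of the leaving group — bimolecular elimination.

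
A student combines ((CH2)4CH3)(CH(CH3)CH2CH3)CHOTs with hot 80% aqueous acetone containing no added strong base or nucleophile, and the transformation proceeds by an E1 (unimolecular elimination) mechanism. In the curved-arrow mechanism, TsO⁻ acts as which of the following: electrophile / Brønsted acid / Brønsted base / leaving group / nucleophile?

leaving group

Step 1: Rate-determining heterolysis of the C–O bond gives TsO⁻ and a secondary carbocation.
TsO⁻ departs with both electrons of the breaking σ-bond — that is the definition of a leaving group.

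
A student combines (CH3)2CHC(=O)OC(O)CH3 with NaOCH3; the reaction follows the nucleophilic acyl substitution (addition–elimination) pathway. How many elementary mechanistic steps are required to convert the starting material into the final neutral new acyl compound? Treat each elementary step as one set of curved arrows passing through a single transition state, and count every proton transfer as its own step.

2

Step 1: CH3O⁻ adds to the carbonyl carbon; the C=O π electrons shift onto oxygen and a tetrahedral alkoxide intermediate forms.
Step 2: Collapse of the tetrahedral intermediate: the alkoxide oxygen pushes its lone pair back to re-form C=O while CH3CO2⁻ leaves.
Total: 2 elementary steps.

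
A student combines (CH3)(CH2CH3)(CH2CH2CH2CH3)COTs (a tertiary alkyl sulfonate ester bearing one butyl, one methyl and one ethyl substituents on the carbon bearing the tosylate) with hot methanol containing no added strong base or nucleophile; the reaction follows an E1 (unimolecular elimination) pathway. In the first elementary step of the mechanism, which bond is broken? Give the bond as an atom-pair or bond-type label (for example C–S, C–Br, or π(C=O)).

C–O

Step 1: Unassisted departure of TsO⁻ (taking the C–O bonding pair) generates a tertiary carbocation.
The bond broken in this step is the C–O bond.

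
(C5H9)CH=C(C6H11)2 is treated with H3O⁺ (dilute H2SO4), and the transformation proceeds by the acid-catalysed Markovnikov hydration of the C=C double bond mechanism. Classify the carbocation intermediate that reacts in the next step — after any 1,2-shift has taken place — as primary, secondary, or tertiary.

Step 1: Protonation of the alkene by H3O⁺: the π bond acts as the nucleophile and picks up H⁺, giving the more stable (Markovnikov) tertiary carbocation. H2O is released.
No single 1,2-shift to an adjacent carbon would give a more-substituted cation, so no rearrangement occurs.

tertiary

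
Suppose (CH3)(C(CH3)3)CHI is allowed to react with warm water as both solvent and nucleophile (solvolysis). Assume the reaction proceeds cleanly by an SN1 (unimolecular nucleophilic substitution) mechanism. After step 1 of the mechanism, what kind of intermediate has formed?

secondary carbocation

Step 1: Ionisation: the C–I σ-bond cleaves heterolytically; both bonding electrons depart with I⁻, leaving a secondary carbocation at the α-carbon.
After step 1 the species present is a secondary carbocation.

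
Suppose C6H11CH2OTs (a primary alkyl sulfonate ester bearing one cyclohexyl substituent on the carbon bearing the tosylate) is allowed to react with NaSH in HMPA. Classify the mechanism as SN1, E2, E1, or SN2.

Conditions: a primary substrate with a strong nucleophile in the polar aprotic solvent HMPA.
These conditions are the textbook signature of the SN2 pathway.
An unhindered substrate with a strong nucleophile in a polar aprotic solvent favours one-step backside displacement.

SN2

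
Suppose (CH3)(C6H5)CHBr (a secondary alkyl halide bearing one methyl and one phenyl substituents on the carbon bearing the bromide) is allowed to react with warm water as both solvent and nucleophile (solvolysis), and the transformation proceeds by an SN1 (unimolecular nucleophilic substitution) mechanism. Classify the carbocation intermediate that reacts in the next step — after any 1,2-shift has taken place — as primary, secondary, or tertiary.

Step 1: Rate-determining heterolysis of the C–Br bond gives Br⁻ and a secondary carbocation.
No single 1,2-shift to an adjacent carbon would give a more-substituted cation, so no rearrangement occurs.

secondary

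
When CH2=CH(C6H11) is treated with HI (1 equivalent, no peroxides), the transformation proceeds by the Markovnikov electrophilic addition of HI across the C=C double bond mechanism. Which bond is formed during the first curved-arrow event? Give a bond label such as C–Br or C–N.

C–H

Step 1: Protonation of the alkene by HI: the π bond acts as the nucleophile and picks up H⁺, giving the more stable (Markovnikov) secondary carbocation. The H–I bond breaks heterolytically, releasing I⁻.
The bond formed in this step is the C–H bond.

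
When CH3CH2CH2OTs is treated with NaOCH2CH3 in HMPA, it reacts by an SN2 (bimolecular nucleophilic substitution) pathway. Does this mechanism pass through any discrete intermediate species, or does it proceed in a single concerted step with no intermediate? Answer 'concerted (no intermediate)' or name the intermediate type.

Backside attack by CH3CH2O⁻ on the carbon bearing the tosylate: the new C–O bond forms as the C–O bond breaks, with Walden inversion at carbon.
All bond changes occur in one transition state; no discrete intermediate is formed.

concerted (no intermediate)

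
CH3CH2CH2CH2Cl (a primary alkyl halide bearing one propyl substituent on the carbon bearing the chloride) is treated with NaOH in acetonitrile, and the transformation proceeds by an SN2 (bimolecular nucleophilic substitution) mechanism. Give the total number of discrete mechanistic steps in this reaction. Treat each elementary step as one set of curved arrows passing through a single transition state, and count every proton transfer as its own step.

Step 1: OH⁻ attacks the back face of the α-carbon while Cl⁻ departs with the C–Cl bonding pair — a single concerted displacement through a pentacoordinate transition state.
Total: 1 elementary step.

1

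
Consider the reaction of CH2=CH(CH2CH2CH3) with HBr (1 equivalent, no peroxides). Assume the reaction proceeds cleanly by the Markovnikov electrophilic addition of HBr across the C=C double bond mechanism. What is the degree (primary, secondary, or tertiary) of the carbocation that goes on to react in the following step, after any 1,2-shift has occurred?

secondary

Step 1: The π electrons of the C=C bond attack a proton of HBr; Markovnikov addition places the new C–H on the less-substituted alkene carbon, so the positive charge ends up on the more-substituted carbon — a secondary carbocation. The H–Br bond breaks heterolytically, releasing Br⁻.
No single 1,2-shift to an adjacent carbon would give a more-substituted cation, so no rearrangement occurs.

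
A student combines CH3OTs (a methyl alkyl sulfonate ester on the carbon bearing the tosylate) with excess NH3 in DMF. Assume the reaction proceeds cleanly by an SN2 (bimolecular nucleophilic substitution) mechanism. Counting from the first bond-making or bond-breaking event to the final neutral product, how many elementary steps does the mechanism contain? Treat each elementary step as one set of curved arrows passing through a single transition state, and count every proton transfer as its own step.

Step 1: A lone pair on the N of NH3 attacks the α-carbon from the back side while the C–O bond breaks; both bonding electrons leave with TsO⁻. The product of this concerted step is an alkylammonium ion.
Step 2: A second equivalent of NH3 removes a proton from the N, giving the neutral product.
Total: 2 elementary steps.

2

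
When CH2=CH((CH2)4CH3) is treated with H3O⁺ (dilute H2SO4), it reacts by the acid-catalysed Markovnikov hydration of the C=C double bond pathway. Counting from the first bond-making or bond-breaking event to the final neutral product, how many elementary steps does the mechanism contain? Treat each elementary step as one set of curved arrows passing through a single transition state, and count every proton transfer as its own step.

Step 1: Electrophilic addition begins with the π(C=C) electrons forming a bond to the proton of H3O⁺. Following Markovnikov's rule, the resulting cation is secondary. H2O is released.
(No 1,2-shift: no single shift to an adjacent carbon would give a more stable cation.)
Step 2: A lone pair on the oxygen of H2O attacks the carbocation, forming a C–O bond and an oxonium ion (a protonated alcohol).
Step 3: Deprotonation of the oxonium ion by a water molecule delivers the neutral alcohol and regenerates the acid catalyst.
Total: 3 elementary steps.

3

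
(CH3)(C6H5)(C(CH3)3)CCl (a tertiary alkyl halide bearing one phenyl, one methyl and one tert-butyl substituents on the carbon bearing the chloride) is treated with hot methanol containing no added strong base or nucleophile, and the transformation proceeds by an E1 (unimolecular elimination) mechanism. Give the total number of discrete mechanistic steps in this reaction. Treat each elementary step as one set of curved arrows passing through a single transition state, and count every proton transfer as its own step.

Step 1: Rate-determining heterolysis of the C–Cl bond gives Cl⁻ and a tertiary carbocation.
(No 1,2-shift: no single shift to an adjacent carbon would give a more stable cation.)
Step 2: A methanol molecule (solvent) deprotonates a β-carbon; as the C–H bond breaks, those electrons form the new alkene π bond.
Total: 2 elementary steps.

2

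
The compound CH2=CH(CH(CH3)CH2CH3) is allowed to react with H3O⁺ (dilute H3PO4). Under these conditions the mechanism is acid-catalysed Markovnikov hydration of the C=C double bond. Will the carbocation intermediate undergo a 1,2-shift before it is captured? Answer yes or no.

yes

The first-formed carbocation is secondary.
The adjacent sec-butyl carbon already bears 2 other carbon substituents and has a hydrogen to migrate; after a 1,2-hydride shift from that carbon the positive charge sits on a tertiary centre.
Tertiary is more stable than secondary, so the shift occurs.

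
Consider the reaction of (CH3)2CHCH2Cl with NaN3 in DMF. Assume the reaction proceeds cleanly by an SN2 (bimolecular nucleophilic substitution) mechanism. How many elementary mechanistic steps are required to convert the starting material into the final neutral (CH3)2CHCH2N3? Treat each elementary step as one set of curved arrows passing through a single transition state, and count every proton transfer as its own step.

Step 1: Backside attack by N3⁻ on the carbon bearing the chloride: the new C–N bond forms as the C–Cl bond breaks, with Walden inversion at carbon.
Total: 1 elementary step.

1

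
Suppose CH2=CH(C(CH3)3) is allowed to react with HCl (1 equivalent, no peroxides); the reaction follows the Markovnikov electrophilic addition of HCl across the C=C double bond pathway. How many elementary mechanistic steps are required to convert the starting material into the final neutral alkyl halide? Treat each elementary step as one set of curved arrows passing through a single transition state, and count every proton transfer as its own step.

Step 1: The π electrons of the C=C bond attack a proton of HCl; Markovnikov addition places the new C–H on the less-substituted alkene carbon, so the positive charge ends up on the more-substituted carbon — a secondary carbocation. The H–Cl bond breaks heterolytically, releasing Cl⁻.
Step 2: Carbocation rearrangement: a 1,2-methyl shift from the adjacent tert-butyl carbon converts the initially-formed secondary cation into the more stable tertiary cation.
Step 3: Nucleophilic attack by Cl⁻ on the carbocation completes the addition, giving R–Cl.
Total: 3 elementary steps.

3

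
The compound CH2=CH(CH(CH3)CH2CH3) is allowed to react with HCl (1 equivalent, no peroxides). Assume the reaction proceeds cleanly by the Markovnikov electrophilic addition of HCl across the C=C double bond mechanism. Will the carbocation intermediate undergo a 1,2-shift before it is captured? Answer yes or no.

yes

The first-formed carbocation is secondary.
The adjacent sec-butyl carbon already bears 2 other carbon substituents and has a hydrogen to migrate; after a 1,2-hydride shift from that carbon the positive charge sits on a tertiary centre.
Tertiary is more stable than secondary, so the shift occurs.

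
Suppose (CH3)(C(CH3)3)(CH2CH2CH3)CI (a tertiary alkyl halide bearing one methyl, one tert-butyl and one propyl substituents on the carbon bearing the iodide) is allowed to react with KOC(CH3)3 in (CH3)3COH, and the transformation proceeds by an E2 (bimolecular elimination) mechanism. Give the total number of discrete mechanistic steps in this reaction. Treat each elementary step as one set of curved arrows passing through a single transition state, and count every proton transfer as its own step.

Step 1: In one step, (CH3)3CO⁻ pulls off a β-proton, the C–I bond cleaves, and a C=C double bond forms between the α- and β-carbons (E2, anti elimination).
Total: 1 elementary step.

1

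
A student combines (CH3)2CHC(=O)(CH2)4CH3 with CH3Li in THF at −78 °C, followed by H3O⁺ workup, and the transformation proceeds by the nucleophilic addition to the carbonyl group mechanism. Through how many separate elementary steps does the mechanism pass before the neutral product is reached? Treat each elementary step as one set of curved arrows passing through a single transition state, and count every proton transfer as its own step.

2

Step 1: the carbanion-like carbon of CH3Li attacks the sp² carbonyl carbon; the C=O π bond breaks and the electrons end up as a lone pair on the alkoxide oxygen of the tetrahedral intermediate.
Step 2: Protonation of the alkoxide by H3O⁺ workup furnishes an alcohol.
Total: 2 elementary steps.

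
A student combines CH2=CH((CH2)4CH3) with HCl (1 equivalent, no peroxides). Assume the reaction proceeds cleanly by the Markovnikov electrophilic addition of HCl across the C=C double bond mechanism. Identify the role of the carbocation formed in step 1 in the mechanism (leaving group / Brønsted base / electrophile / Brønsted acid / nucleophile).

Step 2: Cl⁻ captures the cation: a lone pair on Cl⁻ fills the empty p orbital, producing the alkyl halide product.
The carbocation formed in step 1 accepts an electron pair into an empty or π* orbital — it is the electrophile.

electrophile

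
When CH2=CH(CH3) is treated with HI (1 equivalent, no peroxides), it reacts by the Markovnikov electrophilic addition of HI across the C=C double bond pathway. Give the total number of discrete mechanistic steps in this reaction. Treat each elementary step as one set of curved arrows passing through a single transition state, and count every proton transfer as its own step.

Step 1: Electrophilic addition begins with the π(C=C) electrons forming a bond to the proton of HI. Following Markovnikov's rule, the resulting cation is secondary. The H–I bond breaks heterolytically, releasing I⁻.
(No 1,2-shift: no single shift to an adjacent carbon would give a more stable cation.)
Step 2: The I⁻ anion donates a lone pair to the carbocation, forming the new C–I σ-bond and giving the neutral alkyl halide.
Total: 2 elementary steps.

2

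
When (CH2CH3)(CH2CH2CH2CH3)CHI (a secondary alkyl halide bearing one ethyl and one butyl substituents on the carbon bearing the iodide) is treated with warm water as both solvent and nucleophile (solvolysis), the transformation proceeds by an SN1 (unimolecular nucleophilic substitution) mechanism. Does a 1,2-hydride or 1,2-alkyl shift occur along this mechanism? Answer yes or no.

no

The first-formed carbocation is secondary.
No single 1,2-shift to an adjacent carbon would produce a more-substituted cation than the one already present, so no rearrangement occurs.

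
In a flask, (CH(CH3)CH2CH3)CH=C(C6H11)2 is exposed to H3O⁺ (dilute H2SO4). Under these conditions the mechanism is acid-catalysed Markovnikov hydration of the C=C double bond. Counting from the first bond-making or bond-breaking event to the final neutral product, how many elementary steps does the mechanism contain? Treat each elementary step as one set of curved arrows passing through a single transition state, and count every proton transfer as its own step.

Step 1: Electrophilic addition begins with the π(C=C) electrons forming a bond to the proton of H3O⁺. Following Markovnikov's rule, the resulting cation is tertiary. H2O is released.
(No 1,2-shift: no single shift to an adjacent carbon would give a more stable cation.)
Step 2: Nucleophilic capture of the cation by H2O produces the protonated alcohol (an oxonium ion).
Step 3: Proton transfer from the O–H of the oxonium ion to H2O completes the catalytic cycle and yields the alcohol.
Total: 3 elementary steps.

3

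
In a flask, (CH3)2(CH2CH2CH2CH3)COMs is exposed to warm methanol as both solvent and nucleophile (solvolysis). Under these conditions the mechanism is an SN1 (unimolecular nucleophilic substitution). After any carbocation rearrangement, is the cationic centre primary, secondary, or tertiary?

Step 1: Ionisation: the C–O σ-bond cleaves heterolytically; both bonding electrons depart with MsO⁻, leaving a tertiary carbocation at the α-carbon.
No single 1,2-shift to an adjacent carbon would give a more-substituted cation, so no rearrangement occurs.

tertiary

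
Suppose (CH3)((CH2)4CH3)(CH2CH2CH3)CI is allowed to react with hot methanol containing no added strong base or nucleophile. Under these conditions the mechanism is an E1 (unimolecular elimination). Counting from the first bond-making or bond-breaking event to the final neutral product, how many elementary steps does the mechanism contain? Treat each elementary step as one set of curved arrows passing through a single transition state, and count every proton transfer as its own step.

2

Step 1: Unassisted departure of I⁻ (taking the C–I bonding pair) generates a tertiary carbocation.
(No 1,2-shift: no single shift to an adjacent carbon would give a more stable cation.)
Step 2: Loss of a β-proton to a methanol molecule of the solvent: the C–H bonding pair collapses toward the cationic carbon to form the C=C π bond, yielding the alkene.
Total: 2 elementary steps.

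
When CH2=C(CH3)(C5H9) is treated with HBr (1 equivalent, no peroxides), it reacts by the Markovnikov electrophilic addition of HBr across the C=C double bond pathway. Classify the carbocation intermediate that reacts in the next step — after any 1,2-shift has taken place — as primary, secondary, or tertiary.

tertiary

Step 1: The π electrons of the C=C bond attack a proton of HBr; Markovnikov addition places the new C–H on the less-substituted alkene carbon, so the positive charge ends up on the more-substituted carbon — a tertiary carbocation. The H–Br bond breaks heterolytically, releasing Br⁻.
No single 1,2-shift to an adjacent carbon would give a more-substituted cation, so no rearrangement occurs.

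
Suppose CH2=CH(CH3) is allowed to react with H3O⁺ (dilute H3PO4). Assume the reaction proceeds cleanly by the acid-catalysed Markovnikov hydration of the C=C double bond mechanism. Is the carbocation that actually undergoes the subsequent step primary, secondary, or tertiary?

secondary

Step 1: The π electrons of the C=C bond attack a proton of H3O⁺; Markovnikov addition places the new C–H on the less-substituted alkene carbon, so the positive charge ends up on the more-substituted carbon — a secondary carbocation. H2O is released.
No single 1,2-shift to an adjacent carbon would give a more-substituted cation, so no rearrangement occurs.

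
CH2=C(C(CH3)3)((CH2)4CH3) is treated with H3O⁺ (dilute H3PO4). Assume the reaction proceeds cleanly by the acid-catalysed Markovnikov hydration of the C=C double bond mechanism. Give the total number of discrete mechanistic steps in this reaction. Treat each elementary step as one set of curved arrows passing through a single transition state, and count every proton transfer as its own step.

3

Step 1: The π electrons of the C=C bond attack a proton of H3O⁺; Markovnikov addition places the new C–H on the less-substituted alkene carbon, so the positive charge ends up on the more-substituted carbon — a tertiary carbocation. H2O is released.
(No 1,2-shift: no single shift to an adjacent carbon would give a more stable cation.)
Step 2: Water acts as the nucleophile: an oxygen lone pair bonds to the cationic carbon, giving an oxonium-ion intermediate.
Step 3: Proton transfer from the O–H of the oxonium ion to H2O completes the catalytic cycle and yields the alcohol.
Total: 3 elementary steps.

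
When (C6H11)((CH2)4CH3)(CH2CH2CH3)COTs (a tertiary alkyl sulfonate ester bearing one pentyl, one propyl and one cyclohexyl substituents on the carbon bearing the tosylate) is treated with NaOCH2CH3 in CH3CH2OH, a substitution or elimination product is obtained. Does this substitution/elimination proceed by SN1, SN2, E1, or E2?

Conditions: a strong base with a tertiary substrate bearing a β-hydrogen.
These conditions are the textbook signature of the E2 pathway.
A strong (often hindered) base removes a β-H in concert with loss of the leaving group — bimolecular elimination.

E2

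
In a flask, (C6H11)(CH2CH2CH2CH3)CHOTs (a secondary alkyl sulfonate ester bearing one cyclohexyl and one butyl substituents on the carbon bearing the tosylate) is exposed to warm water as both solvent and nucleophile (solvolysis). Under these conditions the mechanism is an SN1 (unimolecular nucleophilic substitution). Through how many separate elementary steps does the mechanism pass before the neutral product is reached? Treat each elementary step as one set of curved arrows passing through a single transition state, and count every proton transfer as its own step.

4

Step 1: The C–O bond breaks with both electrons going to the tosylate; TsO⁻ leaves and a secondary carbocation remains.
Step 2: Carbocation rearrangement: a 1,2-hydride shift from the adjacent cyclohexyl carbon converts the initially-formed secondary cation into the more stable tertiary cation.
Step 3: A lone pair on the oxygen of H2O attacks the carbocation, forming a new C–O σ-bond and an oxonium ion.
Step 4: Proton transfer from the O–H of the oxonium ion to a solvent molecule delivers the neutral alcohol.
Total: 4 elementary steps.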